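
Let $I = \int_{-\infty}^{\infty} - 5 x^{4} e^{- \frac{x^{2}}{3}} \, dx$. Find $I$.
$- \frac{135 \sqrt{3} \sqrt{\pi}}{4}$

Consider the simpler parametrised integral
$$J(a) = \int_{-\infty}^{\infty} - 5 e^{- a x^{2}} \, dx = - \frac{5 \sqrt{\pi}}{\sqrt{a}}.$$

Differentiating under the integral sign brings down a factor of $(-x^2)$:
$$\frac{dJ}{da} = \int_{-\infty}^{\infty} 5 x^{2} e^{- a x^{2}} \, dx = \frac{5 \sqrt{\pi}}{2 a^{\frac{3}{2}}}.$$

Repeating twice in total — each differentiation brings down another $(-x^2)$ — gives
$$\frac{d^{2}J}{da^{2}} = \int_{-\infty}^{\infty} - 5 x^{4} e^{- a x^{2}} \, dx = - \frac{15 \sqrt{\pi}}{4 a^{\frac{5}{2}}},$$
and the integrand here is exactly the target integrand, so $I = - \frac{15 \sqrt{\pi}}{4 a^{\frac{5}{2}}}$.

Setting $a = \frac{1}{3}$:
$$I = - \frac{135 \sqrt{3} \sqrt{\pi}}{4}.$$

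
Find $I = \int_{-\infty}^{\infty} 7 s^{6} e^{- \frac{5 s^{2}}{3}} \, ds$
$\frac{567 \sqrt{15} \sqrt{\pi}}{1000}$

Start from the elementary integral
$$J(a) = \int_{-\infty}^{\infty} 7 e^{- a s^{2}} \, ds = \frac{7 \sqrt{\pi}}{\sqrt{a}}.$$

Differentiating under the integral sign brings down a factor of $(-s^2)$:
$$\frac{dJ}{da} = \int_{-\infty}^{\infty} - 7 s^{2} e^{- a s^{2}} \, ds = - \frac{7 \sqrt{\pi}}{2 a^{\frac{3}{2}}}.$$

Repeating $3$ times in total — each differentiation brings down another $(-s^2)$ — gives
$$\frac{d^{3}J}{da^{3}} = \int_{-\infty}^{\infty} - 7 s^{6} e^{- a s^{2}} \, ds = - \frac{105 \sqrt{\pi}}{8 a^{\frac{7}{2}}},$$
and the integrand here is $(-1)^{3}$ times the target integrand, so $I = (-1)^{3}\,\frac{d^{3}J}{da^{3}} = \frac{105 \sqrt{\pi}}{8 a^{\frac{7}{2}}}$.

Setting $a = \frac{5}{3}$:
$$I = \frac{567 \sqrt{15} \sqrt{\pi}}{1000}.$$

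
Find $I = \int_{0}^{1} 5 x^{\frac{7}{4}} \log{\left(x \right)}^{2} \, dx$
$\frac{640}{1331}$

Begin with the known integral
$$J(a) = \int_{0}^{1} 5 x^{a} \, dx = \frac{5}{a + 1}.$$

Differentiating under the integral sign brings down a factor of $\ln x$:
$$\frac{dJ}{da} = \int_{0}^{1} 5 x^{a} \log{\left(x \right)} \, dx = - \frac{5}{\left(a + 1\right)^{2}}.$$

Repeating twice in total — each differentiation brings down another $\ln x$ — gives
$$\frac{d^{2}J}{da^{2}} = \int_{0}^{1} 5 x^{a} \log{\left(x \right)}^{2} \, dx = \frac{10}{\left(a + 1\right)^{3}},$$
and the integrand here is exactly the target integrand, so $I = \frac{10}{\left(a + 1\right)^{3}}$.

Setting $a = \frac{7}{4}$:
$$I = \frac{640}{1331}.$$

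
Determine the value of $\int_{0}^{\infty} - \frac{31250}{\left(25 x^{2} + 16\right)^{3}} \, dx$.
$- \frac{9375 \pi}{8192}$

Recall the elementary integral
$$J(a) = \int_{0}^{\infty} - \frac{2}{a^{2} + x^{2}} \, dx = - \frac{\pi}{a}.$$

Differentiating under the integral sign with respect to $a$,
$$\frac{dJ}{da} = \int_{0}^{\infty} \frac{4 a}{\left(a^{2} + x^{2}\right)^{2}} \, dx = \frac{\pi}{a^{2}},$$
so $\int_{0}^{\infty} - \frac{2}{\left(a^{2} + x^{2}\right)^{2}} \, dx = - \frac{\pi}{2 a^{3}}$.

Repeating — each differentiation of $1/(x^2+a^2)^j$ produces $-2ja/(x^2+a^2)^{j+1}$ — and dividing through by $-2ja$ at each step yields, after $2$ differentiations in total,
$$\int_{0}^{\infty} - \frac{2}{\left(a^{2} + x^{2}\right)^{3}} \, dx = - \frac{3 \pi}{8 a^{5}}.$$

Setting $a = \frac{4}{5}$:
$$I = - \frac{9375 \pi}{8192}.$$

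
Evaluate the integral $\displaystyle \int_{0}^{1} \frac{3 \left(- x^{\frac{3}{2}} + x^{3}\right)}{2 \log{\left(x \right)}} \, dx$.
$\log{\left(\frac{16 \sqrt{10}}{25} \right)}$

Consider the one-parameter family: let $I(a) = \int_{0}^{1} \frac{3 \left(- x^{\frac{3}{2}} + x^{a}\right)}{2 \log{\left(x \right)}} \, dx$.

Since $\dfrac{\partial}{\partial a}\,x^{a} = x^{a} \ln x$, the $\ln x$ in the denominator cancels and
$$\frac{dI}{da} = \int_{0}^{1} \frac{3}{2} x^{a} \, dx = \frac{3}{2} \left[\frac{x^{a+1}}{a+1}\right]_0^1 = \frac{3}{2 \left(a + 1\right)}.$$

Integrating with respect to $a$ gives $I(a) = \log{\left(\frac{2 \sqrt{10} \left(a + 1\right)^{\frac{3}{2}}}{25} \right)} + C$.

At $a = \frac{3}{2}$ the integrand is identically $0$, so $I(\frac{3}{2}) = 0$. The closed form gives $0$, hence $C = 0$.

Setting $a = 3$:
$$I = \log{\left(\frac{16 \sqrt{10}}{25} \right)}.$$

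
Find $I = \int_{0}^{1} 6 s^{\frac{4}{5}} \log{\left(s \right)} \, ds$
$- \frac{50}{27}$

Start from the elementary integral
$$J(a) = \int_{0}^{1} 6 s^{a} \, ds = \frac{6}{a + 1}.$$

Differentiating under the integral sign brings down a factor of $\ln s$:
$$\frac{dJ}{da} = \int_{0}^{1} 6 s^{a} \log{\left(s \right)} \, ds = - \frac{6}{\left(a + 1\right)^{2}}.$$

The integral on the left is $I$, so $I = - \frac{6}{\left(a + 1\right)^{2}}$.

Setting $a = \frac{4}{5}$:
$$I = - \frac{50}{27}.$$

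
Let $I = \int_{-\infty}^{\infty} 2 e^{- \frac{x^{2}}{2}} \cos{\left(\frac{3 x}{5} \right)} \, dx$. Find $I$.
$\frac{2 \sqrt{2} \sqrt{\pi}}{e^{\frac{9}{50}}}$

Define $I(b) = \int_{-\infty}^{\infty} 2 e^{- \frac{x^{2}}{2}} \cos{\left(b x \right)} \, dx$.

Differentiating under the integral sign,
$$I'(b) = \int_{-\infty}^{\infty} - 2 x e^{- \frac{x^{2}}{2}} \sin{\left(b x \right)} \, dx.$$

Integrate $\int_{-\infty}^{\infty} x \sin(b x)\, e^{- \frac{x^{2}}{2}}\, dx$ by parts with $u = \sin(b x)$ and $dv = x\, e^{- \frac{x^{2}}{2}}\, dx$, giving $v = - e^{- \frac{x^{2}}{2}}$. The boundary term vanishes and
$$\int_{-\infty}^{\infty} x \sin(b x)\, e^{- \frac{x^{2}}{2}}\, dx = b \int_{-\infty}^{\infty} \cos(b x)\, e^{- \frac{x^{2}}{2}}\, dx,$$
so $I'(b) = - b\, I(b)$.

This is a separable first-order ODE; solving with the initial condition $I(0) = \int_{-\infty}^{\infty} 2 e^{- \frac{x^{2}}{2}}\,dx = 2 \sqrt{2} \sqrt{\pi}$ gives
$$I(b) = 2 \sqrt{2} \sqrt{\pi} e^{- \frac{b^{2}}{2}}.$$

Setting $b = \frac{3}{5}$:
$$I = \frac{2 \sqrt{2} \sqrt{\pi}}{e^{\frac{9}{50}}}.$$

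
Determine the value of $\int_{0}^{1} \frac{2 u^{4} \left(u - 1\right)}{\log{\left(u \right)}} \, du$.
$\log{\left(\frac{36}{25} \right)}$

Introduce a parameter $a$ in the exponent: let $I(a) = \int_{0}^{1} \frac{2 \left(- u^{4} + u^{a}\right)}{\log{\left(u \right)}} \, du$.

Since $\dfrac{\partial}{\partial a}\,u^{a} = u^{a} \ln u$, the $\ln u$ in the denominator cancels and
$$\frac{dI}{da} = \int_{0}^{1} 2 u^{a} \, du = 2 \left[\frac{u^{a+1}}{a+1}\right]_0^1 = \frac{2}{a + 1}.$$

Integrating with respect to $a$ gives $I(a) = \log{\left(\frac{\left(a + 1\right)^{2}}{25} \right)} + C$.

At $a = 4$ the integrand is identically $0$, so $I(4) = 0$. The closed form gives $0$, hence $C = 0$.

Setting $a = 5$:
$$I = \log{\left(\frac{36}{25} \right)}.$$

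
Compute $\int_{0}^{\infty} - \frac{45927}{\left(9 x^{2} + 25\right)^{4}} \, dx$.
$- \frac{15309 \pi}{500000}$

Begin with the known result
$$J(a) = \int_{0}^{\infty} - \frac{7}{a^{2} + x^{2}} \, dx = - \frac{7 \pi}{2 a}.$$

Differentiating under the integral sign with respect to $a$,
$$\frac{dJ}{da} = \int_{0}^{\infty} \frac{14 a}{\left(a^{2} + x^{2}\right)^{2}} \, dx = \frac{7 \pi}{2 a^{2}},$$
so $\int_{0}^{\infty} - \frac{7}{\left(a^{2} + x^{2}\right)^{2}} \, dx = - \frac{7 \pi}{4 a^{3}}$.

Repeating — each differentiation of $1/(x^2+a^2)^j$ produces $-2ja/(x^2+a^2)^{j+1}$ — and dividing through by $-2ja$ at each step yields, after $3$ differentiations in total,
$$\int_{0}^{\infty} - \frac{7}{\left(a^{2} + x^{2}\right)^{4}} \, dx = - \frac{35 \pi}{32 a^{7}}.$$

Setting $a = \frac{5}{3}$:
$$I = - \frac{15309 \pi}{500000}.$$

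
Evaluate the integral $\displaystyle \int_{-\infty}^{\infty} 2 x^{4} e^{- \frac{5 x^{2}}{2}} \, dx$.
$\frac{6 \sqrt{10} \sqrt{\pi}}{125}$

Begin with the known integral
$$J(a) = \int_{-\infty}^{\infty} 2 e^{- a x^{2}} \, dx = \frac{2 \sqrt{\pi}}{\sqrt{a}}.$$

Differentiating under the integral sign brings down a factor of $(-x^2)$:
$$\frac{dJ}{da} = \int_{-\infty}^{\infty} - 2 x^{2} e^{- a x^{2}} \, dx = - \frac{\sqrt{\pi}}{a^{\frac{3}{2}}}.$$

Repeating twice in total — each differentiation brings down another $(-x^2)$ — gives
$$\frac{d^{2}J}{da^{2}} = \int_{-\infty}^{\infty} 2 x^{4} e^{- a x^{2}} \, dx = \frac{3 \sqrt{\pi}}{2 a^{\frac{5}{2}}},$$
and the integrand here is exactly the target integrand, so $I = \frac{3 \sqrt{\pi}}{2 a^{\frac{5}{2}}}$.

Setting $a = \frac{5}{2}$:
$$I = \frac{6 \sqrt{10} \sqrt{\pi}}{125}.$$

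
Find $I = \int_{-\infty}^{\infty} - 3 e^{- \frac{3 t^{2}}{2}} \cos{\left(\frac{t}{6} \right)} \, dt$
$- \frac{\sqrt{6} \sqrt{\pi}}{e^{\frac{1}{216}}}$

Let $b$ denote the cosine frequency and define $I(b) = \int_{-\infty}^{\infty} - 3 e^{- \frac{3 t^{2}}{2}} \cos{\left(b t \right)} \, dt$.

Differentiating under the integral sign,
$$I'(b) = \int_{-\infty}^{\infty} 3 t e^{- \frac{3 t^{2}}{2}} \sin{\left(b t \right)} \, dt.$$

Integrate $\int_{-\infty}^{\infty} t \sin(b t)\, e^{- \frac{3 t^{2}}{2}}\, dt$ by parts with $u = \sin(b t)$ and $dv = t\, e^{- \frac{3 t^{2}}{2}}\, dt$, giving $v = - \frac{e^{- \frac{3 t^{2}}{2}}}{3}$. The boundary term vanishes and
$$\int_{-\infty}^{\infty} t \sin(b t)\, e^{- \frac{3 t^{2}}{2}}\, dt = \frac{b}{3} \int_{-\infty}^{\infty} \cos(b t)\, e^{- \frac{3 t^{2}}{2}}\, dt,$$
so $I'(b) = - \frac{b}{3}\, I(b)$.

This is a separable first-order ODE; solving with the initial condition $I(0) = \int_{-\infty}^{\infty} - 3 e^{- \frac{3 t^{2}}{2}}\,dt = - \sqrt{6} \sqrt{\pi}$ gives
$$I(b) = - \sqrt{6} \sqrt{\pi} e^{- \frac{b^{2}}{6}}.$$

Setting $b = \frac{1}{6}$:
$$I = - \frac{\sqrt{6} \sqrt{\pi}}{e^{\frac{1}{216}}}.$$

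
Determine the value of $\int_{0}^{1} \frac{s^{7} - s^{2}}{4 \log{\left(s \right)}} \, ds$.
$\log{\left(\frac{6^{\frac{3}{4}}}{3} \right)}$

Consider the one-parameter family: let $I(a) = \int_{0}^{1} \frac{s^{7} - s^{a}}{4 \log{\left(s \right)}} \, ds$.

Since $\dfrac{\partial}{\partial a}\,s^{a} = s^{a} \ln s$, the $\ln s$ in the denominator cancels and
$$\frac{dI}{da} = \int_{0}^{1} - \frac{1}{4} s^{a} \, ds = - \frac{1}{4} \left[\frac{s^{a+1}}{a+1}\right]_0^1 = - \frac{1}{4 a + 4}.$$

Integrating with respect to $a$ gives $I(a) = - \frac{\log{\left(a + 1 \right)}}{4} + \frac{3 \log{\left(2 \right)}}{4} + C$.

At $a = 7$ the integrand is identically $0$, so $I(7) = 0$. The closed form gives $0$, hence $C = 0$.

Setting $a = 2$:
$$I = \log{\left(\frac{6^{\frac{3}{4}}}{3} \right)}.$$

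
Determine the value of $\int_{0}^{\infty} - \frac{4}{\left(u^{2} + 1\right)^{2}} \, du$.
$- \pi$

Recall the elementary integral
$$J(a) = \int_{0}^{\infty} - \frac{4}{a^{2} + u^{2}} \, du = - \frac{2 \pi}{a}.$$

Differentiating under the integral sign with respect to $a$,
$$\frac{dJ}{da} = \int_{0}^{\infty} \frac{8 a}{\left(a^{2} + u^{2}\right)^{2}} \, du = \frac{2 \pi}{a^{2}},$$
so $\int_{0}^{\infty} - \frac{4}{\left(a^{2} + u^{2}\right)^{2}} \, du = - \frac{\pi}{a^{3}}$.

Setting $a = 1$:
$$I = - \pi.$$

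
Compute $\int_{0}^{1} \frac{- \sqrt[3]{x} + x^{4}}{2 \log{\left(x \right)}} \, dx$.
$\log{\left(\frac{\sqrt{15}}{2} \right)}$

Introduce a parameter $a$ in the exponent: let $I(a) = \int_{0}^{1} \frac{x^{4} - x^{a}}{2 \log{\left(x \right)}} \, dx$.

Since $\dfrac{\partial}{\partial a}\,x^{a} = x^{a} \ln x$, the $\ln x$ in the denominator cancels and
$$\frac{dI}{da} = \int_{0}^{1} - \frac{1}{2} x^{a} \, dx = - \frac{1}{2} \left[\frac{x^{a+1}}{a+1}\right]_0^1 = - \frac{1}{2 a + 2}.$$

Integrating with respect to $a$ gives $I(a) = - \frac{\log{\left(a + 1 \right)}}{2} + \frac{\log{\left(5 \right)}}{2} + C$.

At $a = 4$ the integrand is identically $0$, so $I(4) = 0$. The closed form gives $0$, hence $C = 0$.

Setting $a = \frac{1}{3}$:
$$I = \log{\left(\frac{\sqrt{15}}{2} \right)}.$$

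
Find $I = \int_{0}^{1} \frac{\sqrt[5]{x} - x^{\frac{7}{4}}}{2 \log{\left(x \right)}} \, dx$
$\log{\left(\frac{2 \sqrt{330}}{55} \right)}$

Introduce a parameter $a$ in the exponent: let $I(a) = \int_{0}^{1} \frac{\sqrt[5]{x} - x^{a}}{2 \log{\left(x \right)}} \, dx$.

Since $\dfrac{\partial}{\partial a}\,x^{a} = x^{a} \ln x$, the $\ln x$ in the denominator cancels and
$$\frac{dI}{da} = \int_{0}^{1} - \frac{1}{2} x^{a} \, dx = - \frac{1}{2} \left[\frac{x^{a+1}}{a+1}\right]_0^1 = - \frac{1}{2 a + 2}.$$

Integrating with respect to $a$ gives $I(a) = - \frac{\log{\left(a + 1 \right)}}{2} - \frac{\log{\left(5 \right)}}{2} + \frac{\log{\left(6 \right)}}{2} + C$.

At $a = \frac{1}{5}$ the integrand is identically $0$, so $I(\frac{1}{5}) = 0$. The closed form gives $0$, hence $C = 0$.

Setting $a = \frac{7}{4}$:
$$I = \log{\left(\frac{2 \sqrt{330}}{55} \right)}.$$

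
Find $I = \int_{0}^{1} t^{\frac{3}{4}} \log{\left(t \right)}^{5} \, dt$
$- \frac{491520}{117649}$

Start from the elementary integral
$$J(a) = \int_{0}^{1} t^{a} \, dt = \frac{1}{a + 1}.$$

Differentiating under the integral sign brings down a factor of $\ln t$:
$$\frac{dJ}{da} = \int_{0}^{1} t^{a} \log{\left(t \right)} \, dt = - \frac{1}{\left(a + 1\right)^{2}}.$$

Repeating $5$ times in total — each differentiation brings down another $\ln t$ — gives
$$\frac{d^{5}J}{da^{5}} = \int_{0}^{1} t^{a} \log{\left(t \right)}^{5} \, dt = - \frac{120}{\left(a + 1\right)^{6}},$$
and the integrand here is exactly the target integrand, so $I = - \frac{120}{\left(a + 1\right)^{6}}$.

Setting $a = \frac{3}{4}$:
$$I = - \frac{491520}{117649}.$$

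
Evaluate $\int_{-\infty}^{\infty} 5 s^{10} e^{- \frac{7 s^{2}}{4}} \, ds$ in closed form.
$\frac{43200 \sqrt{7} \sqrt{\pi}}{16807}$

Begin with the known integral
$$J(a) = \int_{-\infty}^{\infty} 5 e^{- a s^{2}} \, ds = \frac{5 \sqrt{\pi}}{\sqrt{a}}.$$

Differentiating under the integral sign brings down a factor of $(-s^2)$:
$$\frac{dJ}{da} = \int_{-\infty}^{\infty} - 5 s^{2} e^{- a s^{2}} \, ds = - \frac{5 \sqrt{\pi}}{2 a^{\frac{3}{2}}}.$$

Repeating $5$ times in total — each differentiation brings down another $(-s^2)$ — gives
$$\frac{d^{5}J}{da^{5}} = \int_{-\infty}^{\infty} - 5 s^{10} e^{- a s^{2}} \, ds = - \frac{4725 \sqrt{\pi}}{32 a^{\frac{11}{2}}},$$
and the integrand here is $(-1)^{5}$ times the target integrand, so $I = (-1)^{5}\,\frac{d^{5}J}{da^{5}} = \frac{4725 \sqrt{\pi}}{32 a^{\frac{11}{2}}}$.

Setting $a = \frac{7}{4}$:
$$I = \frac{43200 \sqrt{7} \sqrt{\pi}}{16807}.$$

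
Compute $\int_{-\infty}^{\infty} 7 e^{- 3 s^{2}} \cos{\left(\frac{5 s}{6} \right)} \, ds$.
$\frac{7 \sqrt{3} \sqrt{\pi}}{3 e^{\frac{25}{432}}}$

Let $b$ denote the cosine frequency and define $I(b) = \int_{-\infty}^{\infty} 7 e^{- 3 s^{2}} \cos{\left(b s \right)} \, ds$.

Differentiating under the integral sign,
$$I'(b) = \int_{-\infty}^{\infty} - 7 s e^{- 3 s^{2}} \sin{\left(b s \right)} \, ds.$$

Integrate $\int_{-\infty}^{\infty} s \sin(b s)\, e^{- 3 s^{2}}\, ds$ by parts with $u = \sin(b s)$ and $dv = s\, e^{- 3 s^{2}}\, ds$, giving $v = - \frac{e^{- 3 s^{2}}}{6}$. The boundary term vanishes and
$$\int_{-\infty}^{\infty} s \sin(b s)\, e^{- 3 s^{2}}\, ds = \frac{b}{6} \int_{-\infty}^{\infty} \cos(b s)\, e^{- 3 s^{2}}\, ds,$$
so $I'(b) = - \frac{b}{6}\, I(b)$.

This is a separable first-order ODE; solving with the initial condition $I(0) = \int_{-\infty}^{\infty} 7 e^{- 3 s^{2}}\,ds = \frac{7 \sqrt{3} \sqrt{\pi}}{3}$ gives
$$I(b) = \frac{7 \sqrt{3} \sqrt{\pi} e^{- \frac{b^{2}}{12}}}{3}.$$

Setting $b = \frac{5}{6}$:
$$I = \frac{7 \sqrt{3} \sqrt{\pi}}{3 e^{\frac{25}{432}}}.$$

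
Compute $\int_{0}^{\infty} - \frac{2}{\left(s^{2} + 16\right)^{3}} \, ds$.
$- \frac{3 \pi}{8192}$

Start from the standard arctangent integral
$$J(a) = \int_{0}^{\infty} - \frac{2}{a^{2} + s^{2}} \, ds = - \frac{\pi}{a}.$$

Differentiating under the integral sign with respect to $a$,
$$\frac{dJ}{da} = \int_{0}^{\infty} \frac{4 a}{\left(a^{2} + s^{2}\right)^{2}} \, ds = \frac{\pi}{a^{2}},$$
so $\int_{0}^{\infty} - \frac{2}{\left(a^{2} + s^{2}\right)^{2}} \, ds = - \frac{\pi}{2 a^{3}}$.

Repeating — each differentiation of $1/(s^2+a^2)^j$ produces $-2ja/(s^2+a^2)^{j+1}$ — and dividing through by $-2ja$ at each step yields, after $2$ differentiations in total,
$$\int_{0}^{\infty} - \frac{2}{\left(a^{2} + s^{2}\right)^{3}} \, ds = - \frac{3 \pi}{8 a^{5}}.$$

Setting $a = 4$:
$$I = - \frac{3 \pi}{8192}.$$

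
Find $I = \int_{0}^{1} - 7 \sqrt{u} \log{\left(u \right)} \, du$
$\frac{28}{9}$

Consider the simpler parametrised integral
$$J(a) = \int_{0}^{1} - 7 u^{a} \, du = - \frac{7}{a + 1}.$$

Differentiating under the integral sign brings down a factor of $\ln u$:
$$\frac{dJ}{da} = \int_{0}^{1} - 7 u^{a} \log{\left(u \right)} \, du = \frac{7}{\left(a + 1\right)^{2}}.$$

The integral on the left is $I$, so $I = \frac{7}{\left(a + 1\right)^{2}}$.

Setting $a = \frac{1}{2}$:
$$I = \frac{28}{9}.$$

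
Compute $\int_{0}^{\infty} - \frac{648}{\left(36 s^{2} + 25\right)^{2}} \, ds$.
$- \frac{27 \pi}{125}$

Start from the standard arctangent integral
$$J(a) = \int_{0}^{\infty} - \frac{1}{2 \left(a^{2} + s^{2}\right)} \, ds = - \frac{\pi}{4 a}.$$

Differentiating under the integral sign with respect to $a$,
$$\frac{dJ}{da} = \int_{0}^{\infty} \frac{a}{\left(a^{2} + s^{2}\right)^{2}} \, ds = \frac{\pi}{4 a^{2}},$$
so $\int_{0}^{\infty} - \frac{1}{2 \left(a^{2} + s^{2}\right)^{2}} \, ds = - \frac{\pi}{8 a^{3}}$.

Setting $a = \frac{5}{6}$:
$$I = - \frac{27 \pi}{125}.$$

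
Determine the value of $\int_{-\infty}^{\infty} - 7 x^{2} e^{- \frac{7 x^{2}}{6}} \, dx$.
$- \frac{3 \sqrt{42} \sqrt{\pi}}{7}$

Begin with the known integral
$$J(a) = \int_{-\infty}^{\infty} - 7 e^{- a x^{2}} \, dx = - \frac{7 \sqrt{\pi}}{\sqrt{a}}.$$

Differentiating under the integral sign brings down a factor of $(-x^2)$:
$$\frac{dJ}{da} = \int_{-\infty}^{\infty} 7 x^{2} e^{- a x^{2}} \, dx = \frac{7 \sqrt{\pi}}{2 a^{\frac{3}{2}}}.$$

The integral on the left is $-I$, so $I = - \frac{7 \sqrt{\pi}}{2 a^{\frac{3}{2}}}$.

Setting $a = \frac{7}{6}$:
$$I = - \frac{3 \sqrt{42} \sqrt{\pi}}{7}.$$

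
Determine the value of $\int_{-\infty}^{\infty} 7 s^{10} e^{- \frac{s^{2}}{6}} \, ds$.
$1607445 \sqrt{6} \sqrt{\pi}$

Begin with the known integral
$$J(a) = \int_{-\infty}^{\infty} 7 e^{- a s^{2}} \, ds = \frac{7 \sqrt{\pi}}{\sqrt{a}}.$$

Differentiating under the integral sign brings down a factor of $(-s^2)$:
$$\frac{dJ}{da} = \int_{-\infty}^{\infty} - 7 s^{2} e^{- a s^{2}} \, ds = - \frac{7 \sqrt{\pi}}{2 a^{\frac{3}{2}}}.$$

Repeating $5$ times in total — each differentiation brings down another $(-s^2)$ — gives
$$\frac{d^{5}J}{da^{5}} = \int_{-\infty}^{\infty} - 7 s^{10} e^{- a s^{2}} \, ds = - \frac{6615 \sqrt{\pi}}{32 a^{\frac{11}{2}}},$$
and the integrand here is $(-1)^{5}$ times the target integrand, so $I = (-1)^{5}\,\frac{d^{5}J}{da^{5}} = \frac{6615 \sqrt{\pi}}{32 a^{\frac{11}{2}}}$.

Setting $a = \frac{1}{6}$:
$$I = 1607445 \sqrt{6} \sqrt{\pi}.$$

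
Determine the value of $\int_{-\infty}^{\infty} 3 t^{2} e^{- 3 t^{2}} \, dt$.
$\frac{\sqrt{3} \sqrt{\pi}}{6}$

Begin with the known integral
$$J(a) = \int_{-\infty}^{\infty} 3 e^{- a t^{2}} \, dt = \frac{3 \sqrt{\pi}}{\sqrt{a}}.$$

Differentiating under the integral sign brings down a factor of $(-t^2)$:
$$\frac{dJ}{da} = \int_{-\infty}^{\infty} - 3 t^{2} e^{- a t^{2}} \, dt = - \frac{3 \sqrt{\pi}}{2 a^{\frac{3}{2}}}.$$

The integral on the left is $-I$, so $I = \frac{3 \sqrt{\pi}}{2 a^{\frac{3}{2}}}$.

Setting $a = 3$:
$$I = \frac{\sqrt{3} \sqrt{\pi}}{6}.$$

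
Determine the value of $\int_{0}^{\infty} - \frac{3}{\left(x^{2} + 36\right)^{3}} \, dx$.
$- \frac{\pi}{13824}$

Start from the standard arctangent integral
$$J(a) = \int_{0}^{\infty} - \frac{3}{a^{2} + x^{2}} \, dx = - \frac{3 \pi}{2 a}.$$

Differentiating under the integral sign with respect to $a$,
$$\frac{dJ}{da} = \int_{0}^{\infty} \frac{6 a}{\left(a^{2} + x^{2}\right)^{2}} \, dx = \frac{3 \pi}{2 a^{2}},$$
so $\int_{0}^{\infty} - \frac{3}{\left(a^{2} + x^{2}\right)^{2}} \, dx = - \frac{3 \pi}{4 a^{3}}$.

Repeating — each differentiation of $1/(x^2+a^2)^j$ produces $-2ja/(x^2+a^2)^{j+1}$ — and dividing through by $-2ja$ at each step yields, after $2$ differentiations in total,
$$\int_{0}^{\infty} - \frac{3}{\left(a^{2} + x^{2}\right)^{3}} \, dx = - \frac{9 \pi}{16 a^{5}}.$$

Setting $a = 6$:
$$I = - \frac{\pi}{13824}.$$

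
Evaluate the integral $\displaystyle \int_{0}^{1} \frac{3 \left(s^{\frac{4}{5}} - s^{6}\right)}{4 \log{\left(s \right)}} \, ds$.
$- \frac{3 \log{\left(35 \right)}}{4} + \frac{3 \log{\left(3 \right)}}{2}$

Replace the exponent $\frac{4}{5}$ by a parameter $a$: let $I(a) = \int_{0}^{1} \frac{3 \left(- s^{6} + s^{a}\right)}{4 \log{\left(s \right)}} \, ds$.

Since $\dfrac{\partial}{\partial a}\,s^{a} = s^{a} \ln s$, the $\ln s$ in the denominator cancels and
$$\frac{dI}{da} = \int_{0}^{1} \frac{3}{4} s^{a} \, ds = \frac{3}{4} \left[\frac{s^{a+1}}{a+1}\right]_0^1 = \frac{3}{4 \left(a + 1\right)}.$$

Integrating with respect to $a$ gives $I(a) = \frac{3 \log{\left(a + 1 \right)}}{4} - \frac{3 \log{\left(7 \right)}}{4} + C$.

At $a = 6$ the integrand is identically $0$, so $I(6) = 0$. The closed form gives $0$, hence $C = 0$.

Setting $a = \frac{4}{5}$:
$$I = - \frac{3 \log{\left(35 \right)}}{4} + \frac{3 \log{\left(3 \right)}}{2}.$$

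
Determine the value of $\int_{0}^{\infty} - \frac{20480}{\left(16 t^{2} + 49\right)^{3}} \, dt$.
$- \frac{960 \pi}{16807}$

Start from the standard arctangent integral
$$J(a) = \int_{0}^{\infty} - \frac{5}{a^{2} + t^{2}} \, dt = - \frac{5 \pi}{2 a}.$$

Differentiating under the integral sign with respect to $a$,
$$\frac{dJ}{da} = \int_{0}^{\infty} \frac{10 a}{\left(a^{2} + t^{2}\right)^{2}} \, dt = \frac{5 \pi}{2 a^{2}},$$
so $\int_{0}^{\infty} - \frac{5}{\left(a^{2} + t^{2}\right)^{2}} \, dt = - \frac{5 \pi}{4 a^{3}}$.

Repeating — each differentiation of $1/(t^2+a^2)^j$ produces $-2ja/(t^2+a^2)^{j+1}$ — and dividing through by $-2ja$ at each step yields, after $2$ differentiations in total,
$$\int_{0}^{\infty} - \frac{5}{\left(a^{2} + t^{2}\right)^{3}} \, dt = - \frac{15 \pi}{16 a^{5}}.$$

Setting $a = \frac{7}{4}$:
$$I = - \frac{960 \pi}{16807}.$$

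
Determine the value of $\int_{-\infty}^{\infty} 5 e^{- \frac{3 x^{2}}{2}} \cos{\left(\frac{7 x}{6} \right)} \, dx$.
$\frac{5 \sqrt{6} \sqrt{\pi}}{3 e^{\frac{49}{216}}}$

Define $I(b) = \int_{-\infty}^{\infty} 5 e^{- \frac{3 x^{2}}{2}} \cos{\left(b x \right)} \, dx$.

Differentiating under the integral sign,
$$I'(b) = \int_{-\infty}^{\infty} - 5 x e^{- \frac{3 x^{2}}{2}} \sin{\left(b x \right)} \, dx.$$

Integrate $\int_{-\infty}^{\infty} x \sin(b x)\, e^{- \frac{3 x^{2}}{2}}\, dx$ by parts with $u = \sin(b x)$ and $dv = x\, e^{- \frac{3 x^{2}}{2}}\, dx$, giving $v = - \frac{e^{- \frac{3 x^{2}}{2}}}{3}$. The boundary term vanishes and
$$\int_{-\infty}^{\infty} x \sin(b x)\, e^{- \frac{3 x^{2}}{2}}\, dx = \frac{b}{3} \int_{-\infty}^{\infty} \cos(b x)\, e^{- \frac{3 x^{2}}{2}}\, dx,$$
so $I'(b) = - \frac{b}{3}\, I(b)$.

This is a separable first-order ODE; solving with the initial condition $I(0) = \int_{-\infty}^{\infty} 5 e^{- \frac{3 x^{2}}{2}}\,dx = \frac{5 \sqrt{6} \sqrt{\pi}}{3}$ gives
$$I(b) = \frac{5 \sqrt{6} \sqrt{\pi} e^{- \frac{b^{2}}{6}}}{3}.$$

Setting $b = \frac{7}{6}$:
$$I = \frac{5 \sqrt{6} \sqrt{\pi}}{3 e^{\frac{49}{216}}}.$$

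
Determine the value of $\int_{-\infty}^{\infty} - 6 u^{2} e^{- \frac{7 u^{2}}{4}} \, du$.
$- \frac{24 \sqrt{7} \sqrt{\pi}}{49}$

Consider the simpler parametrised integral
$$J(a) = \int_{-\infty}^{\infty} - 6 e^{- a u^{2}} \, du = - \frac{6 \sqrt{\pi}}{\sqrt{a}}.$$

Differentiating under the integral sign brings down a factor of $(-u^2)$:
$$\frac{dJ}{da} = \int_{-\infty}^{\infty} 6 u^{2} e^{- a u^{2}} \, du = \frac{3 \sqrt{\pi}}{a^{\frac{3}{2}}}.$$

The integral on the left is $-I$, so $I = - \frac{3 \sqrt{\pi}}{a^{\frac{3}{2}}}$.

Setting $a = \frac{7}{4}$:
$$I = - \frac{24 \sqrt{7} \sqrt{\pi}}{49}.$$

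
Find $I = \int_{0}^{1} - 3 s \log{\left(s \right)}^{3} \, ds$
$\frac{9}{8}$

Consider the simpler parametrised integral
$$J(a) = \int_{0}^{1} - 3 s^{a} \, ds = - \frac{3}{a + 1}.$$

Differentiating under the integral sign brings down a factor of $\ln s$:
$$\frac{dJ}{da} = \int_{0}^{1} - 3 s^{a} \log{\left(s \right)} \, ds = \frac{3}{\left(a + 1\right)^{2}}.$$

Repeating $3$ times in total — each differentiation brings down another $\ln s$ — gives
$$\frac{d^{3}J}{da^{3}} = \int_{0}^{1} - 3 s^{a} \log{\left(s \right)}^{3} \, ds = \frac{18}{\left(a + 1\right)^{4}},$$
and the integrand here is exactly the target integrand, so $I = \frac{18}{\left(a + 1\right)^{4}}$.

Setting $a = 1$:
$$I = \frac{9}{8}.$$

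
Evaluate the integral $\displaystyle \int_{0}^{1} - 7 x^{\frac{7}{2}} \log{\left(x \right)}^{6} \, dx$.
$- \frac{71680}{531441}$

Start from the elementary integral
$$J(a) = \int_{0}^{1} - 7 x^{a} \, dx = - \frac{7}{a + 1}.$$

Differentiating under the integral sign brings down a factor of $\ln x$:
$$\frac{dJ}{da} = \int_{0}^{1} - 7 x^{a} \log{\left(x \right)} \, dx = \frac{7}{\left(a + 1\right)^{2}}.$$

Repeating $6$ times in total — each differentiation brings down another $\ln x$ — gives
$$\frac{d^{6}J}{da^{6}} = \int_{0}^{1} - 7 x^{a} \log{\left(x \right)}^{6} \, dx = - \frac{5040}{\left(a + 1\right)^{7}},$$
and the integrand here is exactly the target integrand, so $I = - \frac{5040}{\left(a + 1\right)^{7}}$.

Setting $a = \frac{7}{2}$:
$$I = - \frac{71680}{531441}.$$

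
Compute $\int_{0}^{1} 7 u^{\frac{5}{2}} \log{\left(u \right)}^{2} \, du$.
$\frac{16}{49}$

Start from the elementary integral
$$J(a) = \int_{0}^{1} 7 u^{a} \, du = \frac{7}{a + 1}.$$

Differentiating under the integral sign brings down a factor of $\ln u$:
$$\frac{dJ}{da} = \int_{0}^{1} 7 u^{a} \log{\left(u \right)} \, du = - \frac{7}{\left(a + 1\right)^{2}}.$$

Repeating twice in total — each differentiation brings down another $\ln u$ — gives
$$\frac{d^{2}J}{da^{2}} = \int_{0}^{1} 7 u^{a} \log{\left(u \right)}^{2} \, du = \frac{14}{\left(a + 1\right)^{3}},$$
and the integrand here is exactly the target integrand, so $I = \frac{14}{\left(a + 1\right)^{3}}$.

Setting $a = \frac{5}{2}$:
$$I = \frac{16}{49}.$$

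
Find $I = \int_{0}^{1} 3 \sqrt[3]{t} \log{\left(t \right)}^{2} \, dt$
$\frac{81}{32}$

Consider the simpler parametrised integral
$$J(a) = \int_{0}^{1} 3 t^{a} \, dt = \frac{3}{a + 1}.$$

Differentiating under the integral sign brings down a factor of $\ln t$:
$$\frac{dJ}{da} = \int_{0}^{1} 3 t^{a} \log{\left(t \right)} \, dt = - \frac{3}{\left(a + 1\right)^{2}}.$$

Repeating twice in total — each differentiation brings down another $\ln t$ — gives
$$\frac{d^{2}J}{da^{2}} = \int_{0}^{1} 3 t^{a} \log{\left(t \right)}^{2} \, dt = \frac{6}{\left(a + 1\right)^{3}},$$
and the integrand here is exactly the target integrand, so $I = \frac{6}{\left(a + 1\right)^{3}}$.

Setting $a = \frac{1}{3}$:
$$I = \frac{81}{32}.$$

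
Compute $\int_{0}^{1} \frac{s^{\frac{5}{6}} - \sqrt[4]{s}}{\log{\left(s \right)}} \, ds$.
$\log{\left(\frac{22}{15} \right)}$

Replace the exponent $\frac{5}{6}$ by a parameter $a$: let $I(a) = \int_{0}^{1} \frac{- \sqrt[4]{s} + s^{a}}{\log{\left(s \right)}} \, ds$.

Since $\dfrac{\partial}{\partial a}\,s^{a} = s^{a} \ln s$, the $\ln s$ in the denominator cancels and
$$\frac{dI}{da} = \int_{0}^{1} s^{a} \, ds = \left[\frac{s^{a+1}}{a+1}\right]_0^1 = \frac{1}{a + 1}.$$

Integrating with respect to $a$ gives $I(a) = \log{\left(\frac{4 a}{5} + \frac{4}{5} \right)} + C$.

At $a = \frac{1}{4}$ the integrand is identically $0$, so $I(\frac{1}{4}) = 0$. The closed form gives $0$, hence $C = 0$.

Setting $a = \frac{5}{6}$:
$$I = \log{\left(\frac{22}{15} \right)}.$$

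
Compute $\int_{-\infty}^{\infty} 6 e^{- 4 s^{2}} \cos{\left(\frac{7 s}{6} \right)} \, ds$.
$\frac{3 \sqrt{\pi}}{e^{\frac{49}{576}}}$

Define $I(b) = \int_{-\infty}^{\infty} 6 e^{- 4 s^{2}} \cos{\left(b s \right)} \, ds$.

Differentiating under the integral sign,
$$I'(b) = \int_{-\infty}^{\infty} - 6 s e^{- 4 s^{2}} \sin{\left(b s \right)} \, ds.$$

Integrate $\int_{-\infty}^{\infty} s \sin(b s)\, e^{- 4 s^{2}}\, ds$ by parts with $u = \sin(b s)$ and $dv = s\, e^{- 4 s^{2}}\, ds$, giving $v = - \frac{e^{- 4 s^{2}}}{8}$. The boundary term vanishes and
$$\int_{-\infty}^{\infty} s \sin(b s)\, e^{- 4 s^{2}}\, ds = \frac{b}{8} \int_{-\infty}^{\infty} \cos(b s)\, e^{- 4 s^{2}}\, ds,$$
so $I'(b) = - \frac{b}{8}\, I(b)$.

This is a separable first-order ODE; solving with the initial condition $I(0) = \int_{-\infty}^{\infty} 6 e^{- 4 s^{2}}\,ds = 3 \sqrt{\pi}$ gives
$$I(b) = 3 \sqrt{\pi} e^{- \frac{b^{2}}{16}}.$$

Setting $b = \frac{7}{6}$:
$$I = \frac{3 \sqrt{\pi}}{e^{\frac{49}{576}}}.$$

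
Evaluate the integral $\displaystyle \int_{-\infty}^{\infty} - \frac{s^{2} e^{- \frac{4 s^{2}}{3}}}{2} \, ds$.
$- \frac{3 \sqrt{3} \sqrt{\pi}}{32}$

Start from the elementary integral
$$J(a) = \int_{-\infty}^{\infty} - \frac{e^{- a s^{2}}}{2} \, ds = - \frac{\sqrt{\pi}}{2 \sqrt{a}}.$$

Differentiating under the integral sign brings down a factor of $(-s^2)$:
$$\frac{dJ}{da} = \int_{-\infty}^{\infty} \frac{s^{2} e^{- a s^{2}}}{2} \, ds = \frac{\sqrt{\pi}}{4 a^{\frac{3}{2}}}.$$

The integral on the left is $-I$, so $I = - \frac{\sqrt{\pi}}{4 a^{\frac{3}{2}}}$.

Setting $a = \frac{4}{3}$:
$$I = - \frac{3 \sqrt{3} \sqrt{\pi}}{32}.$$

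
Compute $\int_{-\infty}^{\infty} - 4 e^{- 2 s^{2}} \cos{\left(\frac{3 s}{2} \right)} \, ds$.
$- \frac{2 \sqrt{2} \sqrt{\pi}}{e^{\frac{9}{32}}}$

Define $I(b) = \int_{-\infty}^{\infty} - 4 e^{- 2 s^{2}} \cos{\left(b s \right)} \, ds$.

Differentiating under the integral sign,
$$I'(b) = \int_{-\infty}^{\infty} 4 s e^{- 2 s^{2}} \sin{\left(b s \right)} \, ds.$$

Integrate $\int_{-\infty}^{\infty} s \sin(b s)\, e^{- 2 s^{2}}\, ds$ by parts with $u = \sin(b s)$ and $dv = s\, e^{- 2 s^{2}}\, ds$, giving $v = - \frac{e^{- 2 s^{2}}}{4}$. The boundary term vanishes and
$$\int_{-\infty}^{\infty} s \sin(b s)\, e^{- 2 s^{2}}\, ds = \frac{b}{4} \int_{-\infty}^{\infty} \cos(b s)\, e^{- 2 s^{2}}\, ds,$$
so $I'(b) = - \frac{b}{4}\, I(b)$.

This is a separable first-order ODE; solving with the initial condition $I(0) = \int_{-\infty}^{\infty} - 4 e^{- 2 s^{2}}\,ds = - 2 \sqrt{2} \sqrt{\pi}$ gives
$$I(b) = - 2 \sqrt{2} \sqrt{\pi} e^{- \frac{b^{2}}{8}}.$$

Setting $b = \frac{3}{2}$:
$$I = - \frac{2 \sqrt{2} \sqrt{\pi}}{e^{\frac{9}{32}}}.$$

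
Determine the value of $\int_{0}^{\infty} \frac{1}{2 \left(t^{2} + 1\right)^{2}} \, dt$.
$\frac{\pi}{8}$

Begin with the known result
$$J(a) = \int_{0}^{\infty} \frac{1}{2 \left(a^{2} + t^{2}\right)} \, dt = \frac{\pi}{4 a}.$$

Differentiating under the integral sign with respect to $a$,
$$\frac{dJ}{da} = \int_{0}^{\infty} - \frac{a}{\left(a^{2} + t^{2}\right)^{2}} \, dt = - \frac{\pi}{4 a^{2}},$$
so $\int_{0}^{\infty} \frac{1}{2 \left(a^{2} + t^{2}\right)^{2}} \, dt = \frac{\pi}{8 a^{3}}$.

Setting $a = 1$:
$$I = \frac{\pi}{8}.$$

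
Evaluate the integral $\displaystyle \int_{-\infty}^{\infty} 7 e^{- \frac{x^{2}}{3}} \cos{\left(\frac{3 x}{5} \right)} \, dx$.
$\frac{7 \sqrt{3} \sqrt{\pi}}{e^{\frac{27}{100}}}$

Define $I(b) = \int_{-\infty}^{\infty} 7 e^{- \frac{x^{2}}{3}} \cos{\left(b x \right)} \, dx$.

Differentiating under the integral sign,
$$I'(b) = \int_{-\infty}^{\infty} - 7 x e^{- \frac{x^{2}}{3}} \sin{\left(b x \right)} \, dx.$$

Integrate $\int_{-\infty}^{\infty} x \sin(b x)\, e^{- \frac{x^{2}}{3}}\, dx$ by parts with $u = \sin(b x)$ and $dv = x\, e^{- \frac{x^{2}}{3}}\, dx$, giving $v = - \frac{3 e^{- \frac{x^{2}}{3}}}{2}$. The boundary term vanishes and
$$\int_{-\infty}^{\infty} x \sin(b x)\, e^{- \frac{x^{2}}{3}}\, dx = \frac{3 b}{2} \int_{-\infty}^{\infty} \cos(b x)\, e^{- \frac{x^{2}}{3}}\, dx,$$
so $I'(b) = - \frac{3 b}{2}\, I(b)$.

This is a separable first-order ODE; solving with the initial condition $I(0) = \int_{-\infty}^{\infty} 7 e^{- \frac{x^{2}}{3}}\,dx = 7 \sqrt{3} \sqrt{\pi}$ gives
$$I(b) = 7 \sqrt{3} \sqrt{\pi} e^{- \frac{3 b^{2}}{4}}.$$

Setting $b = \frac{3}{5}$:
$$I = \frac{7 \sqrt{3} \sqrt{\pi}}{e^{\frac{27}{100}}}.$$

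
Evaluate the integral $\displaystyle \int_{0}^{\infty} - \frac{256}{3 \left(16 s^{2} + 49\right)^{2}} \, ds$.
$- \frac{16 \pi}{1029}$

Start from the standard arctangent integral
$$J(a) = \int_{0}^{\infty} - \frac{1}{3 \left(a^{2} + s^{2}\right)} \, ds = - \frac{\pi}{6 a}.$$

Differentiating under the integral sign with respect to $a$,
$$\frac{dJ}{da} = \int_{0}^{\infty} \frac{2 a}{3 \left(a^{2} + s^{2}\right)^{2}} \, ds = \frac{\pi}{6 a^{2}},$$
so $\int_{0}^{\infty} - \frac{1}{3 \left(a^{2} + s^{2}\right)^{2}} \, ds = - \frac{\pi}{12 a^{3}}$.

Setting $a = \frac{7}{4}$:
$$I = - \frac{16 \pi}{1029}.$$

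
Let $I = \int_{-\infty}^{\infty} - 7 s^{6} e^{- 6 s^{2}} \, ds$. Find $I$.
$- \frac{35 \sqrt{6} \sqrt{\pi}}{3456}$

Start from the elementary integral
$$J(a) = \int_{-\infty}^{\infty} - 7 e^{- a s^{2}} \, ds = - \frac{7 \sqrt{\pi}}{\sqrt{a}}.$$

Differentiating under the integral sign brings down a factor of $(-s^2)$:
$$\frac{dJ}{da} = \int_{-\infty}^{\infty} 7 s^{2} e^{- a s^{2}} \, ds = \frac{7 \sqrt{\pi}}{2 a^{\frac{3}{2}}}.$$

Repeating $3$ times in total — each differentiation brings down another $(-s^2)$ — gives
$$\frac{d^{3}J}{da^{3}} = \int_{-\infty}^{\infty} 7 s^{6} e^{- a s^{2}} \, ds = \frac{105 \sqrt{\pi}}{8 a^{\frac{7}{2}}},$$
and the integrand here is $(-1)^{3}$ times the target integrand, so $I = (-1)^{3}\,\frac{d^{3}J}{da^{3}} = - \frac{105 \sqrt{\pi}}{8 a^{\frac{7}{2}}}$.

Setting $a = 6$:
$$I = - \frac{35 \sqrt{6} \sqrt{\pi}}{3456}.$$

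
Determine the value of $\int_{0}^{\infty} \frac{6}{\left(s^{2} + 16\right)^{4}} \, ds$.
$\frac{15 \pi}{262144}$

Start from the standard arctangent integral
$$J(a) = \int_{0}^{\infty} \frac{6}{a^{2} + s^{2}} \, ds = \frac{3 \pi}{a}.$$

Differentiating under the integral sign with respect to $a$,
$$\frac{dJ}{da} = \int_{0}^{\infty} - \frac{12 a}{\left(a^{2} + s^{2}\right)^{2}} \, ds = - \frac{3 \pi}{a^{2}},$$
so $\int_{0}^{\infty} \frac{6}{\left(a^{2} + s^{2}\right)^{2}} \, ds = \frac{3 \pi}{2 a^{3}}$.

Repeating — each differentiation of $1/(s^2+a^2)^j$ produces $-2ja/(s^2+a^2)^{j+1}$ — and dividing through by $-2ja$ at each step yields, after $3$ differentiations in total,
$$\int_{0}^{\infty} \frac{6}{\left(a^{2} + s^{2}\right)^{4}} \, ds = \frac{15 \pi}{16 a^{7}}.$$

Setting $a = 4$:
$$I = \frac{15 \pi}{262144}.$$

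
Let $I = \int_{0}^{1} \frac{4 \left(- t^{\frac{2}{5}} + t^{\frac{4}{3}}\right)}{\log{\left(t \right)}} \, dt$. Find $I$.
$- \log{\left(\frac{81}{625} \right)}$

Introduce a parameter $a$ in the exponent: let $I(a) = \int_{0}^{1} \frac{4 \left(t^{\frac{4}{3}} - t^{a}\right)}{\log{\left(t \right)}} \, dt$.

Since $\dfrac{\partial}{\partial a}\,t^{a} = t^{a} \ln t$, the $\ln t$ in the denominator cancels and
$$\frac{dI}{da} = \int_{0}^{1} -4 t^{a} \, dt = -4 \left[\frac{t^{a+1}}{a+1}\right]_0^1 = - \frac{4}{a + 1}.$$

Integrating with respect to $a$ gives $I(a) = - \log{\left(\frac{81 \left(a + 1\right)^{4}}{2401} \right)} + C$.

At $a = \frac{4}{3}$ the integrand is identically $0$, so $I(\frac{4}{3}) = 0$. The closed form gives $0$, hence $C = 0$.

Setting $a = \frac{2}{5}$:
$$I = - \log{\left(\frac{81}{625} \right)}.$$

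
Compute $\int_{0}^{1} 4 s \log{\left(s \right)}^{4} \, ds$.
$3$

Start from the elementary integral
$$J(a) = \int_{0}^{1} 4 s^{a} \, ds = \frac{4}{a + 1}.$$

Differentiating under the integral sign brings down a factor of $\ln s$:
$$\frac{dJ}{da} = \int_{0}^{1} 4 s^{a} \log{\left(s \right)} \, ds = - \frac{4}{\left(a + 1\right)^{2}}.$$

Repeating $4$ times in total — each differentiation brings down another $\ln s$ — gives
$$\frac{d^{4}J}{da^{4}} = \int_{0}^{1} 4 s^{a} \log{\left(s \right)}^{4} \, ds = \frac{96}{\left(a + 1\right)^{5}},$$
and the integrand here is exactly the target integrand, so $I = \frac{96}{\left(a + 1\right)^{5}}$.

Setting $a = 1$:
$$I = 3.$$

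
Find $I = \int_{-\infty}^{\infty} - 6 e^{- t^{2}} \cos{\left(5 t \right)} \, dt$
$- \frac{6 \sqrt{\pi}}{e^{\frac{25}{4}}}$

Let $b$ denote the cosine frequency and define $I(b) = \int_{-\infty}^{\infty} - 6 e^{- t^{2}} \cos{\left(b t \right)} \, dt$.

Differentiating under the integral sign,
$$I'(b) = \int_{-\infty}^{\infty} 6 t e^{- t^{2}} \sin{\left(b t \right)} \, dt.$$

Integrate $\int_{-\infty}^{\infty} t \sin(b t)\, e^{- t^{2}}\, dt$ by parts with $u = \sin(b t)$ and $dv = t\, e^{- t^{2}}\, dt$, giving $v = - \frac{e^{- t^{2}}}{2}$. The boundary term vanishes and
$$\int_{-\infty}^{\infty} t \sin(b t)\, e^{- t^{2}}\, dt = \frac{b}{2} \int_{-\infty}^{\infty} \cos(b t)\, e^{- t^{2}}\, dt,$$
so $I'(b) = - \frac{b}{2}\, I(b)$.

This is a separable first-order ODE; solving with the initial condition $I(0) = \int_{-\infty}^{\infty} - 6 e^{- t^{2}}\,dt = - 6 \sqrt{\pi}$ gives
$$I(b) = - 6 \sqrt{\pi} e^{- \frac{b^{2}}{4}}.$$

Setting $b = 5$:
$$I = - \frac{6 \sqrt{\pi}}{e^{\frac{25}{4}}}.$$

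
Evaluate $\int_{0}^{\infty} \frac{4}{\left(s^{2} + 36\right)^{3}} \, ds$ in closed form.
$\frac{\pi}{10368}$

Recall the elementary integral
$$J(a) = \int_{0}^{\infty} \frac{4}{a^{2} + s^{2}} \, ds = \frac{2 \pi}{a}.$$

Differentiating under the integral sign with respect to $a$,
$$\frac{dJ}{da} = \int_{0}^{\infty} - \frac{8 a}{\left(a^{2} + s^{2}\right)^{2}} \, ds = - \frac{2 \pi}{a^{2}},$$
so $\int_{0}^{\infty} \frac{4}{\left(a^{2} + s^{2}\right)^{2}} \, ds = \frac{\pi}{a^{3}}$.

Repeating — each differentiation of $1/(s^2+a^2)^j$ produces $-2ja/(s^2+a^2)^{j+1}$ — and dividing through by $-2ja$ at each step yields, after $2$ differentiations in total,
$$\int_{0}^{\infty} \frac{4}{\left(a^{2} + s^{2}\right)^{3}} \, ds = \frac{3 \pi}{4 a^{5}}.$$

Setting $a = 6$:
$$I = \frac{\pi}{10368}.$$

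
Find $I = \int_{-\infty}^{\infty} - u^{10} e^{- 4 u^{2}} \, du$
$- \frac{945 \sqrt{\pi}}{65536}$

Consider the simpler parametrised integral
$$J(a) = \int_{-\infty}^{\infty} - e^{- a u^{2}} \, du = - \frac{\sqrt{\pi}}{\sqrt{a}}.$$

Differentiating under the integral sign brings down a factor of $(-u^2)$:
$$\frac{dJ}{da} = \int_{-\infty}^{\infty} u^{2} e^{- a u^{2}} \, du = \frac{\sqrt{\pi}}{2 a^{\frac{3}{2}}}.$$

Repeating $5$ times in total — each differentiation brings down another $(-u^2)$ — gives
$$\frac{d^{5}J}{da^{5}} = \int_{-\infty}^{\infty} u^{10} e^{- a u^{2}} \, du = \frac{945 \sqrt{\pi}}{32 a^{\frac{11}{2}}},$$
and the integrand here is $(-1)^{5}$ times the target integrand, so $I = (-1)^{5}\,\frac{d^{5}J}{da^{5}} = - \frac{945 \sqrt{\pi}}{32 a^{\frac{11}{2}}}$.

Setting $a = 4$:
$$I = - \frac{945 \sqrt{\pi}}{65536}.$$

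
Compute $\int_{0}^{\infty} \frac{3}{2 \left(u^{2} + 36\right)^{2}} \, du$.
$\frac{\pi}{576}$

Recall the elementary integral
$$J(a) = \int_{0}^{\infty} \frac{3}{2 \left(a^{2} + u^{2}\right)} \, du = \frac{3 \pi}{4 a}.$$

Differentiating under the integral sign with respect to $a$,
$$\frac{dJ}{da} = \int_{0}^{\infty} - \frac{3 a}{\left(a^{2} + u^{2}\right)^{2}} \, du = - \frac{3 \pi}{4 a^{2}},$$
so $\int_{0}^{\infty} \frac{3}{2 \left(a^{2} + u^{2}\right)^{2}} \, du = \frac{3 \pi}{8 a^{3}}$.

Setting $a = 6$:
$$I = \frac{\pi}{576}.$$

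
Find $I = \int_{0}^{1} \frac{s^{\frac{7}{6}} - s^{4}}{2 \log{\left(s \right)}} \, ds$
$\log{\left(\frac{\sqrt{390}}{30} \right)}$

Introduce a parameter $a$ in the exponent: let $I(a) = \int_{0}^{1} \frac{s^{\frac{7}{6}} - s^{a}}{2 \log{\left(s \right)}} \, ds$.

Since $\dfrac{\partial}{\partial a}\,s^{a} = s^{a} \ln s$, the $\ln s$ in the denominator cancels and
$$\frac{dI}{da} = \int_{0}^{1} - \frac{1}{2} s^{a} \, ds = - \frac{1}{2} \left[\frac{s^{a+1}}{a+1}\right]_0^1 = - \frac{1}{2 a + 2}.$$

Integrating with respect to $a$ gives $I(a) = - \frac{\log{\left(a + 1 \right)}}{2} - \frac{\log{\left(6 \right)}}{2} + \frac{\log{\left(13 \right)}}{2} + C$.

At $a = \frac{7}{6}$ the integrand is identically $0$, so $I(\frac{7}{6}) = 0$. The closed form gives $0$, hence $C = 0$.

Setting $a = 4$:
$$I = \log{\left(\frac{\sqrt{390}}{30} \right)}.$$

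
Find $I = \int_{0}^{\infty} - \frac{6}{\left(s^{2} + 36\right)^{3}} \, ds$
$- \frac{\pi}{6912}$

Start from the standard arctangent integral
$$J(a) = \int_{0}^{\infty} - \frac{6}{a^{2} + s^{2}} \, ds = - \frac{3 \pi}{a}.$$

Differentiating under the integral sign with respect to $a$,
$$\frac{dJ}{da} = \int_{0}^{\infty} \frac{12 a}{\left(a^{2} + s^{2}\right)^{2}} \, ds = \frac{3 \pi}{a^{2}},$$
so $\int_{0}^{\infty} - \frac{6}{\left(a^{2} + s^{2}\right)^{2}} \, ds = - \frac{3 \pi}{2 a^{3}}$.

Repeating — each differentiation of $1/(s^2+a^2)^j$ produces $-2ja/(s^2+a^2)^{j+1}$ — and dividing through by $-2ja$ at each step yields, after $2$ differentiations in total,
$$\int_{0}^{\infty} - \frac{6}{\left(a^{2} + s^{2}\right)^{3}} \, ds = - \frac{9 \pi}{8 a^{5}}.$$

Setting $a = 6$:
$$I = - \frac{\pi}{6912}.$$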